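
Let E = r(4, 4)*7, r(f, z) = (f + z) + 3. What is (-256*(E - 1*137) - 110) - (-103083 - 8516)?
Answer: 126849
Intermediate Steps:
r(f, z) = 3 + f + z
E = 77 (E = (3 + 4 + 4)*7 = 11*7 = 77)
(-256*(E - 1*137) - 110) - (-103083 - 8516) = (-256*(77 - 1*137) - 110) - (-103083 - 8516) = (-256*(77 - 137) - 110) - 1*(-111599) = (-256*(-60) - 110) + 111599 = (15360 - 110) + 111599 = 15250 + 111599 = 126849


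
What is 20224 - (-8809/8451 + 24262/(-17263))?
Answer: 2950828641241/145889613 ≈ 20226.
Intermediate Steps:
20224 - (-8809/8451 + 24262/(-17263)) = 20224 - (-8809*1/8451 + 24262*(-1/17263)) = 20224 - (-8809/8451 - 24262/17263) = 20224 - 1*(-357107929/145889613) = 20224 + 357107929/145889613 = 2950828641241/145889613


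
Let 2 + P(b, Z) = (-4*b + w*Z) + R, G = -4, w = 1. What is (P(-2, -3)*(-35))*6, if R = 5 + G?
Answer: -840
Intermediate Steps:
R = 1 (R = 5 - 4 = 1)
P(b, Z) = -1 + Z - 4*b (P(b, Z) = -2 + ((-4*b + 1*Z) + 1) = -2 + ((-4*b + Z) + 1) = -2 + ((Z - 4*b) + 1) = -2 + (1 + Z - 4*b) = -1 + Z - 4*b)
(P(-2, -3)*(-35))*6 = ((-1 - 3 - 4*(-2))*(-35))*6 = ((-1 - 3 + 8)*(-35))*6 = (4*(-35))*6 = -140*6 = -840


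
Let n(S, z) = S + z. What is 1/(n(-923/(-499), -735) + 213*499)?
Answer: 499/52671371 ≈ 9.4738e-6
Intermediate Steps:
1/(n(-923/(-499), -735) + 213*499) = 1/((-923/(-499) - 735) + 213*499) = 1/((-923*(-1/499) - 735) + 106287) = 1/((923/499 - 735) + 106287) = 1/(-365842/499 + 106287) = 1/(52671371/499) = 499/52671371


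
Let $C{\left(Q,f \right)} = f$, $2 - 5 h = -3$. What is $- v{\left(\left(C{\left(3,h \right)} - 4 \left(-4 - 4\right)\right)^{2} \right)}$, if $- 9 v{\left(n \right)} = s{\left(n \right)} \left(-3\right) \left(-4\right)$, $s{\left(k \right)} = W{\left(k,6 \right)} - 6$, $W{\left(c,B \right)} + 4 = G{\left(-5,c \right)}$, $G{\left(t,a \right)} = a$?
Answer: $\frac{4316}{3} \approx 1438.7$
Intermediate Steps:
$h = 1$ ($h = \frac{2}{5} - - \frac{3}{5} = \frac{2}{5} + \frac{3}{5} = 1$)
$W{\left(c,B \right)} = -4 + c$
$s{\left(k \right)} = -10 + k$ ($s{\left(k \right)} = \left(-4 + k\right) - 6 = -10 + k$)
$v{\left(n \right)} = \frac{40}{3} - \frac{4 n}{3}$ ($v{\left(n \right)} = - \frac{\left(-10 + n\right) \left(-3\right) \left(-4\right)}{9} = - \frac{\left(30 - 3 n\right) \left(-4\right)}{9} = - \frac{-120 + 12 n}{9} = \frac{40}{3} - \frac{4 n}{3}$)
$- v{\left(\left(C{\left(3,h \right)} - 4 \left(-4 - 4\right)\right)^{2} \right)} = - (\frac{40}{3} - \frac{4 \left(1 - 4 \left(-4 - 4\right)\right)^{2}}{3}) = - (\frac{40}{3} - \frac{4 \left(1 - -32\right)^{2}}{3}) = - (\frac{40}{3} - \frac{4 \left(1 + 32\right)^{2}}{3}) = - (\frac{40}{3} - \frac{4 \cdot 33^{2}}{3}) = - (\frac{40}{3} - 1452) = \left(-1\right) \left(- \frac{4316}{3}\right) = \frac{4316}{3}$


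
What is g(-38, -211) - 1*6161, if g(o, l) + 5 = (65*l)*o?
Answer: 515004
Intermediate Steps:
g(o, l) = -5 + 65*l*o (g(o, l) = -5 + (65*l)*o = -5 + 65*l*o)
g(-38, -211) - 1*6161 = (-5 + 65*(-211)*(-38)) - 1*6161 = (-5 + 521170) - 6161 = 521165 - 6161 = 515004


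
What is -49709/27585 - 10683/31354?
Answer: -1853266541/864900090 ≈ -2.1428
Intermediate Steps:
-49709/27585 - 10683/31354 = -1853266541/864900090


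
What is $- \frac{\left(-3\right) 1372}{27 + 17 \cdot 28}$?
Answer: $\frac{4116}{503} \approx 8.1829$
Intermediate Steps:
$- \frac{\left(-3\right) 1372}{27 + 17 \cdot 28} = - \frac{-4116}{27 + 476} = - \frac{-4116}{503} = \left(-1\right) \left(- \frac{4116}{503}\right) = \frac{4116}{503}$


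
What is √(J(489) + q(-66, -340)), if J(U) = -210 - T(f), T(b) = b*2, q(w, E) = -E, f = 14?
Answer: √102 ≈ 10.100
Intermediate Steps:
T(b) = 2*b
J(U) = -238 (J(U) = -210 - 2*14 = -210 - 1*28 = -210 - 28 = -238)
√(J(489) + q(-66, -340)) = √(-238 - 1*(-340)) = √(-238 + 340) = √102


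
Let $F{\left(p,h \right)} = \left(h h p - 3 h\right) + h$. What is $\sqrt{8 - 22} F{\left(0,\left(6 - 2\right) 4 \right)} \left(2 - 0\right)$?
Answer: $- 64 i \sqrt{14} \approx - 239.47 i$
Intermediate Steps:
$F{\left(p,h \right)} = - 2 h + p h^{2}$ ($F{\left(p,h \right)} = \left(h^{2} p - 3 h\right) + h = \left(p h^{2} - 3 h\right) + h = \left(- 3 h + p h^{2}\right) + h = - 2 h + p h^{2}$)
$\sqrt{8 - 22} F{\left(0,\left(6 - 2\right) 4 \right)} \left(2 - 0\right) = \sqrt{8 - 22} \left(6 - 2\right) 4 \left(-2 + \left(6 - 2\right) 4 \cdot 0\right) \left(2 - 0\right) = \sqrt{-14} \cdot 4 \cdot 4 \left(-2 + 4 \cdot 4 \cdot 0\right) \left(2 + 0\right) = i \sqrt{14} \cdot 16 \left(-2 + 16 \cdot 0\right) 2 = i \sqrt{14} \cdot 16 \left(-2 + 0\right) 2 = i \sqrt{14} \cdot 16 \left(-2\right) 2 = i \sqrt{14} \left(-32\right) 2 = - 32 i \sqrt{14} \cdot 2 = - 64 i \sqrt{14}$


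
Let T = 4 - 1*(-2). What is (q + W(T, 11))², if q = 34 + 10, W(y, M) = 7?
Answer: 2601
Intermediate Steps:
T = 6 (T = 4 + 2 = 6)
q = 44
(q + W(T, 11))² = (44 + 7)² = 51² = 2601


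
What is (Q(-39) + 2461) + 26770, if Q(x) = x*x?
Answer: 30752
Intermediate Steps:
Q(x) = x²
(Q(-39) + 2461) + 26770 = ((-39)² + 2461) + 26770 = (1521 + 2461) + 26770 = 3982 + 26770 = 30752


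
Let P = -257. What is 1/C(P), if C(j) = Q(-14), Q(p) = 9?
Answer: 1/9 ≈ 0.11111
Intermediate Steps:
C(j) = 9
1/C(P) = 1/9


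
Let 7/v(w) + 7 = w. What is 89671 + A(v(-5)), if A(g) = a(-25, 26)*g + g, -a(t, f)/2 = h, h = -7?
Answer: 358649/4 ≈ 89662.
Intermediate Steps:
a(t, f) = 14 (a(t, f) = -2*(-7) = 14)
v(w) = 7/(-7 + w)
A(g) = 15*g (A(g) = 14*g + g = 15*g)
89671 + A(v(-5)) = 89671 + 15*(7/(-7 - 5)) = 89671 + 15*(7/(-12)) = 89671 + 15*(7*(-1/12)) = 89671 + 15*(-7/12) = 89671 - 35/4 = 358649/4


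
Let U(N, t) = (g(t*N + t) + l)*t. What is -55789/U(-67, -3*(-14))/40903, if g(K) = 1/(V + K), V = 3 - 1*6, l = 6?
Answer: -51604825/9533916658 ≈ -0.0054128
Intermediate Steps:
V = -3 (V = 3 - 6 = -3)
g(K) = 1/(-3 + K)
U(N, t) = t*(6 + 1/(-3 + t + N*t)) (U(N, t) = (1/(-3 + (t*N + t)) + 6)*t = (1/(-3 + (N*t + t)) + 6)*t = (1/(-3 + (t + N*t)) + 6)*t = (1/(-3 + t + N*t) + 6)*t = (6 + 1/(-3 + t + N*t))*t = t*(6 + 1/(-3 + t + N*t)))
-55789/U(-67, -3*(-14))/40903 = -55789*(-3 + (-3*(-14))*(1 - 67))/(42*(-17 + 6*(-3*(-14))*(1 - 67)))/40903 = -55789*(-3 + 42*(-66))/(42*(-17 + 6*42*(-66)))*(1/40903) = -55789*(-3 - 2772)/(42*(-17 - 16632))*(1/40903) = -55789/(42*(-16649)/(-2775))*(1/40903) = -55789/(42*(-1/2775)*(-16649))*(1/40903) = -55789/233086/925*(1/40903) = -55789*925/233086*(1/40903) = -51604825/233086*1/40903 = -51604825/9533916658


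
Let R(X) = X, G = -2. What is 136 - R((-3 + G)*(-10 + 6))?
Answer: 116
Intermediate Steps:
136 - R((-3 + G)*(-10 + 6)) = 136 - (-3 - 2)*(-10 + 6) = 136 - (-5)*(-4) = 136 - 1*20 = 136 - 20 = 116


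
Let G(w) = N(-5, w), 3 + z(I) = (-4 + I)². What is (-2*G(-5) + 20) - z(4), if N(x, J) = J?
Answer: 33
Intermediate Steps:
z(I) = -3 + (-4 + I)²
G(w) = w
(-2*G(-5) + 20) - z(4) = (-2*(-5) + 20) - (-3 + (-4 + 4)²) = (10 + 20) - (-3 + 0²) = 30 - (-3 + 0) = 30 - 1*(-3) = 30 + 3 = 33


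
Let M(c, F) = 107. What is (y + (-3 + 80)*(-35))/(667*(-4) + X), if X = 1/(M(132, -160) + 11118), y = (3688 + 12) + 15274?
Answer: -182731775/29948299 ≈ -6.1016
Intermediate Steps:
y = 18974 (y = 3700 + 15274 = 18974)
X = 1/11225 (X = 1/(107 + 11118) = 1/11225 ≈ 8.9087e-5)
(y + (-3 + 80)*(-35))/(667*(-4) + X) = (18974 + (-3 + 80)*(-35))/(667*(-4) + 1/11225) = (18974 + 77*(-35))/(-2668 + 1/11225) = (18974 - 2695)/(-29948299/11225) = 16279*(-11225/29948299) = -182731775/29948299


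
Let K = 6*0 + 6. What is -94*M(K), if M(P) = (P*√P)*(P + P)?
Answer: -6768*√6 ≈ -16578.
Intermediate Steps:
K = 6 (K = 0 + 6 = 6)
M(P) = 2*P^(5/2) (M(P) = P^(3/2)*(2*P) = 2*P^(5/2))
-94*M(K) = -188*6^(5/2) = -188*36*√6 = -6768*√6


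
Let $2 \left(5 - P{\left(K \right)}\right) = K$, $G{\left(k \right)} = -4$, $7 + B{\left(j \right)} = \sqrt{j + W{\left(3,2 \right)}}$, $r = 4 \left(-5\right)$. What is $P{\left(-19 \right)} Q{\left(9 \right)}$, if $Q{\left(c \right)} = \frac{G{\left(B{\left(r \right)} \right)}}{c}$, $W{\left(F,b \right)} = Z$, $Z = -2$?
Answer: $- \frac{58}{9} \approx -6.4444$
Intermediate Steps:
$r = -20$
$W{\left(F,b \right)} = -2$
$B{\left(j \right)} = -7 + \sqrt{-2 + j}$ ($B{\left(j \right)} = -7 + \sqrt{j - 2} = -7 + \sqrt{-2 + j}$)
$P{\left(K \right)} = 5 - \frac{K}{2}$
$Q{\left(c \right)} = - \frac{4}{c}$
$P{\left(-19 \right)} Q{\left(9 \right)} = \left(5 - - \frac{19}{2}\right) \left(- \frac{4}{9}\right) = \left(5 + \frac{19}{2}\right) \left(\left(-4\right) \frac{1}{9}\right) = \frac{29}{2} \left(- \frac{4}{9}\right) = - \frac{58}{9}$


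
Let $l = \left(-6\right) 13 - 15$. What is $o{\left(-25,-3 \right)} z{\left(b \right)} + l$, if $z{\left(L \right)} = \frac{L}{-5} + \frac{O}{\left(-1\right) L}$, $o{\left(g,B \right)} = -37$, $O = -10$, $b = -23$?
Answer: $- \frac{28418}{115} \approx -247.11$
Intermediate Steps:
$l = -93$ ($l = -78 - 15 = -93$)
$z{\left(L \right)} = \frac{10}{L} - \frac{L}{5}$ ($z{\left(L \right)} = \frac{L}{-5} - \frac{10}{\left(-1\right) L} = L \left(- \frac{1}{5}\right) - 10 \left(- \frac{1}{L}\right) = - \frac{L}{5} + \frac{10}{L} = \frac{10}{L} - \frac{L}{5}$)
$o{\left(-25,-3 \right)} z{\left(b \right)} + l = - 37 \left(\frac{10}{-23} - - \frac{23}{5}\right) - 93 = - 37 \left(10 \left(- \frac{1}{23}\right) + \frac{23}{5}\right) - 93 = - 37 \left(- \frac{10}{23} + \frac{23}{5}\right) - 93 = \left(-37\right) \frac{479}{115} - 93 = - \frac{17723}{115} - 93 = - \frac{28418}{115}$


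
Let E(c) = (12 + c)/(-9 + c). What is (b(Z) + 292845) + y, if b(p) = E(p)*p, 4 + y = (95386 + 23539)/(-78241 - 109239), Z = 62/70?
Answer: 27286019684341/93177560 ≈ 2.9284e+5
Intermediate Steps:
Z = 31/35 (Z = 62*(1/70) = 31/35 ≈ 0.88571)
y = -173769/37496 (y = -4 + (95386 + 23539)/(-78241 - 109239) = -4 + 118925/(-187480) = -4 + 118925*(-1/187480) = -4 - 23785/37496 = -173769/37496 ≈ -4.6343)
E(c) = (12 + c)/(-9 + c)
b(p) = p*(12 + p)/(-9 + p) (b(p) = ((12 + p)/(-9 + p))*p = p*(12 + p)/(-9 + p))
(b(Z) + 292845) + y = (31*(12 + 31/35)/(35*(-9 + 31/35)) + 292845) - 173769/37496 = ((31/35)*(451/35)/(-284/35) + 292845) - 173769/37496 = ((31/35)*(-35/284)*(451/35) + 292845) - 173769/37496 = (-13981/9940 + 292845) - 173769/37496 = 2910865319/9940 - 173769/37496 = 27286019684341/93177560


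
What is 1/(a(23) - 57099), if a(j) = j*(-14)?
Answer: -1/57421 ≈ -1.7415e-5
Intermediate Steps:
a(j) = -14*j
1/(a(23) - 57099) = 1/(-14*23 - 57099) = 1/(-322 - 57099) = 1/(-57421) = -1/57421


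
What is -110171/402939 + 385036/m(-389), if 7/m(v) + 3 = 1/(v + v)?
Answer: -181133279284303/1097202897 ≈ -1.6509e+5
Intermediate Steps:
m(v) = 7/(-3 + 1/(2*v)) (m(v) = 7/(-3 + 1/(v + v)) = 7/(-3 + 1/(2*v)))
-110171/402939 + 385036/m(-389) = -110171/402939 + 385036/((-14*(-389)/(-1 + 6*(-389)))) = -110171*1/402939 + 385036/((-14*(-389)/(-1 - 2334))) = -110171/402939 + 385036/((-14*(-389)/(-2335))) = -110171/402939 + 385036/((-14*(-389)*(-1/2335))) = -110171/402939 + 385036/(-5446/2335) = -110171/402939 + 385036*(-2335/5446) = -110171/402939 - 449529530/2723 = -181133279284303/1097202897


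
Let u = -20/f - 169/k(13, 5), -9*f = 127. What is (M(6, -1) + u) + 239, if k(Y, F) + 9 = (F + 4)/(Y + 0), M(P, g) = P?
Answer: 3658879/13716 ≈ 266.76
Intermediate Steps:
f = -127/9 (f = -⅑*127 = -127/9 ≈ -14.111)
k(Y, F) = -9 + (4 + F)/Y (k(Y, F) = -9 + (F + 4)/(Y + 0) = -9 + (4 + F)/Y)
u = 298459/13716 (u = -20/(-127/9) - 169*13/(4 + 5 - 9*13) = -20*(-9/127) - 169*13/(4 + 5 - 117) = 180/127 - 169/((1/13)*(-108)) = 180/127 - 169/(-108/13) = 180/127 - 169*(-13/108) = 180/127 + 2197/108 = 298459/13716 ≈ 21.760)
(M(6, -1) + u) + 239 = (6 + 298459/13716) + 239 = 380755/13716 + 239 = 3658879/13716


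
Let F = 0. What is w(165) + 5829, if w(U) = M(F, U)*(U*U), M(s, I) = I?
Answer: 4497954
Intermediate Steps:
w(U) = U³ (w(U) = U*(U*U) = U*U² = U³)
w(165) + 5829 = 165³ + 5829 = 4492125 + 5829 = 4497954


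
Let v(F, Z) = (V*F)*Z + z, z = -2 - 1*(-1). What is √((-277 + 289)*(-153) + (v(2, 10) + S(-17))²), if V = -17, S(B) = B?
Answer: 2*√31582 ≈ 355.43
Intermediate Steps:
z = -1 (z = -2 + 1 = -1)
v(F, Z) = -1 - 17*F*Z (v(F, Z) = (-17*F)*Z - 1 = -17*F*Z - 1 = -1 - 17*F*Z)
√((-277 + 289)*(-153) + (v(2, 10) + S(-17))²) = √((-277 + 289)*(-153) + ((-1 - 17*2*10) - 17)²) = √(12*(-153) + ((-1 - 340) - 17)²) = √(-1836 + (-341 - 17)²) = √(-1836 + (-358)²) = √(-1836 + 128164) = √126328 = 2*√31582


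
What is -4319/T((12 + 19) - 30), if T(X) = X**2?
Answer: -4319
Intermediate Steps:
-4319/T((12 + 19) - 30) = -4319/((12 + 19) - 30)**2 = -4319/(31 - 30)**2 = -4319/(1**2) = -4319/1 = -4319*1 = -4319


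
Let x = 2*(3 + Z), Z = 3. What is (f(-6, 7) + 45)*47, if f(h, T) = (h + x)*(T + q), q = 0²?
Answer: 4089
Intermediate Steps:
q = 0
x = 12 (x = 2*(3 + 3) = 2*6 = 12)
f(h, T) = T*(12 + h) (f(h, T) = (h + 12)*(T + 0) = (12 + h)*T = T*(12 + h))
(f(-6, 7) + 45)*47 = (7*(12 - 6) + 45)*47 = (7*6 + 45)*47 = (42 + 45)*47 = 87*47 = 4089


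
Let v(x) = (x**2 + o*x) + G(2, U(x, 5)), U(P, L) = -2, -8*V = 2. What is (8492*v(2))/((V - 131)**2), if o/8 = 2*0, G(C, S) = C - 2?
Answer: 543488/275625 ≈ 1.9718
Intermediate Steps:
V = -1/4 (V = -1/8*2 = -1/4 ≈ -0.25000)
G(C, S) = -2 + C
o = 0 (o = 8*(2*0) = 8*0 = 0)
v(x) = x**2 (v(x) = (x**2 + 0*x) + (-2 + 2) = (x**2 + 0) + 0 = x**2 + 0 = x**2)
(8492*v(2))/((V - 131)**2) = (8492*2**2)/((-1/4 - 131)**2) = (8492*4)/((-525/4)**2) = 33968/(275625/16) = 33968*(16/275625) = 543488/275625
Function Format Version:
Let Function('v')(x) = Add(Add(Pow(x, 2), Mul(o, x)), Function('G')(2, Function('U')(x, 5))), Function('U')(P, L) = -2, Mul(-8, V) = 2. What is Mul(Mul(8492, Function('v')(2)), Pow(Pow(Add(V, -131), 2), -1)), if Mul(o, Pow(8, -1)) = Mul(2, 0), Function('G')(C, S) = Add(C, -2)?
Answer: Rational(543488, 275625) ≈ 1.9718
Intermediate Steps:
V = Rational(-1, 4) (V = Mul(Rational(-1, 8), 2) = Rational(-1, 4) ≈ -0.25000)
Function('G')(C, S) = Add(-2, C)
o = 0 (o = Mul(8, Mul(2, 0)) = Mul(8, 0) = 0)
Function('v')(x) = Pow(x, 2) (Function('v')(x) = Add(Add(Pow(x, 2), Mul(0, x)), Add(-2, 2)) = Add(Add(Pow(x, 2), 0), 0) = Add(Pow(x, 2), 0) = Pow(x, 2))
Mul(Mul(8492, Function('v')(2)), Pow(Pow(Add(V, -131), 2), -1)) = Mul(Mul(8492, Pow(2, 2)), Pow(Pow(Add(Rational(-1, 4), -131), 2), -1)) = Mul(Mul(8492, 4), Pow(Pow(Rational(-525, 4), 2), -1)) = Mul(33968, Pow(Rational(275625, 16), -1)) = Mul(33968, Rational(16, 275625)) = Rational(543488, 275625)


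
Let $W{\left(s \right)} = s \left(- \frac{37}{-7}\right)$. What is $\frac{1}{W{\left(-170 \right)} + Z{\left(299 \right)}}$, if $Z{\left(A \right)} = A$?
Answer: $- \frac{7}{4197} \approx -0.0016679$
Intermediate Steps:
$W{\left(s \right)} = \frac{37 s}{7}$ ($W{\left(s \right)} = s \left(\left(-37\right) \left(- \frac{1}{7}\right)\right) = s \frac{37}{7} = \frac{37 s}{7}$)
$\frac{1}{W{\left(-170 \right)} + Z{\left(299 \right)}} = \frac{1}{\frac{37}{7} \left(-170\right) + 299} = \frac{1}{- \frac{6290}{7} + 299} = \frac{1}{- \frac{4197}{7}} = - \frac{7}{4197}$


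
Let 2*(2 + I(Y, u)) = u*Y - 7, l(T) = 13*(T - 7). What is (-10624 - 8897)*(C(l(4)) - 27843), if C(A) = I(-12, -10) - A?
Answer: 1083395979/2 ≈ 5.4170e+8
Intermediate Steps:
l(T) = -91 + 13*T (l(T) = 13*(-7 + T) = -91 + 13*T)
I(Y, u) = -11/2 + Y*u/2 (I(Y, u) = -2 + (u*Y - 7)/2 = -2 + (Y*u - 7)/2 = -2 + (-7 + Y*u)/2 = -2 + (-7/2 + Y*u/2) = -11/2 + Y*u/2)
C(A) = 109/2 - A (C(A) = (-11/2 + (1/2)*(-12)*(-10)) - A = (-11/2 + 60) - A = 109/2 - A)
(-10624 - 8897)*(C(l(4)) - 27843) = (-10624 - 8897)*((109/2 - (-91 + 13*4)) - 27843) = -19521*((109/2 - (-91 + 52)) - 27843) = -19521*((109/2 - 1*(-39)) - 27843) = -19521*((109/2 + 39) - 27843) = -19521*(187/2 - 27843) = -19521*(-55499/2) = 1083395979/2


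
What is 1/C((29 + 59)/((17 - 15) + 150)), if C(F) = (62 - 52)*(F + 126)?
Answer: 19/24050 ≈ 0.00079002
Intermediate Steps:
C(F) = 1260 + 10*F (C(F) = 10*(126 + F) = 1260 + 10*F)
1/C((29 + 59)/((17 - 15) + 150)) = 1/(1260 + 10*((29 + 59)/((17 - 15) + 150))) = 1/(1260 + 10*(88/(2 + 150))) = 1/(1260 + 10*(88/152)) = 1/(1260 + 10*(88*(1/152))) = 1/(1260 + 10*(11/19)) = 1/(1260 + 110/19) = 1/(24050/19) = 19/24050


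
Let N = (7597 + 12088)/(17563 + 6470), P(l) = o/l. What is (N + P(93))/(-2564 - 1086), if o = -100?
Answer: 38173/543866790 ≈ 7.0188e-5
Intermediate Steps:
P(l) = -100/l
N = 19685/24033 ≈ 0.81908
(N + P(93))/(-2564 - 1086) = (19685/24033 - 100/93)/(-2564 - 1086) = (19685/24033 - 100*1/93)/(-3650) = (19685/24033 - 100/93)*(-1/3650) = -190865/745023*(-1/3650) = 38173/543866790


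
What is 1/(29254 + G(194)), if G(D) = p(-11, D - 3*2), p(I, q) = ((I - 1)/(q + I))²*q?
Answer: 3481/101836182 ≈ 3.4182e-5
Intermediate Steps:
p(I, q) = q*(-1 + I)²/(I + q)² (p(I, q) = ((-1 + I)/(I + q))²*q = ((-1 + I)²/(I + q)²)*q = q*(-1 + I)²/(I + q)²)
G(D) = 144*(-6 + D)/(-17 + D)² (G(D) = (D - 3*2)*(-1 - 11)²/(-11 + (D - 3*2))² = (D - 6)*(-12)²/(-11 + (D - 6))² = (-6 + D)*144/(-11 + (-6 + D))² = (-6 + D)*144/(-17 + D)² = 144*(-6 + D)/(-17 + D)²)
1/(29254 + G(194)) = 1/(29254 + 144*(-6 + 194)/(-17 + 194)²) = 1/(29254 + 144*188/177²) = 1/(29254 + 144*(1/31329)*188) = 1/(29254 + 3008/3481) = 1/(101836182/3481) = 3481/101836182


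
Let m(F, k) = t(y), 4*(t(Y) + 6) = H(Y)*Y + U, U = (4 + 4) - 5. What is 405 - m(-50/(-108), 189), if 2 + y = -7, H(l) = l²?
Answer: 1185/2 ≈ 592.50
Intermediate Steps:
U = 3 (U = 8 - 5 = 3)
y = -9 (y = -2 - 7 = -9)
t(Y) = -21/4 + Y³/4 (t(Y) = -6 + (Y²*Y + 3)/4 = -6 + (Y³ + 3)/4 = -6 + (3 + Y³)/4 = -6 + (¾ + Y³/4) = -21/4 + Y³/4)
m(F, k) = -375/2 (m(F, k) = -21/4 + (¼)*(-9)³ = -21/4 + (¼)*(-729) = -21/4 - 729/4 = -375/2)
405 - m(-50/(-108), 189) = 405 - 1*(-375/2) = 405 + 375/2 = 1185/2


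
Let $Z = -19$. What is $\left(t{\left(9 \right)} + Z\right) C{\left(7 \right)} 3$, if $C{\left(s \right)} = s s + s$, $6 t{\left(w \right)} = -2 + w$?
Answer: $-2996$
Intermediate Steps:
$t{\left(w \right)} = - \frac{1}{3} + \frac{w}{6}$ ($t{\left(w \right)} = \frac{-2 + w}{6} = - \frac{1}{3} + \frac{w}{6}$)
$C{\left(s \right)} = s + s^{2}$ ($C{\left(s \right)} = s^{2} + s = s + s^{2}$)
$\left(t{\left(9 \right)} + Z\right) C{\left(7 \right)} 3 = \left(\left(- \frac{1}{3} + \frac{1}{6} \cdot 9\right) - 19\right) 7 \left(1 + 7\right) 3 = \left(\left(- \frac{1}{3} + \frac{3}{2}\right) - 19\right) 7 \cdot 8 \cdot 3 = \left(\frac{7}{6} - 19\right) 56 \cdot 3 = \left(- \frac{107}{6}\right) 56 \cdot 3 = \left(- \frac{2996}{3}\right) 3 = -2996$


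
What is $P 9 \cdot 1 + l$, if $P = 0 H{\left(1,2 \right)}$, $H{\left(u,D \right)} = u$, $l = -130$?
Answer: $-130$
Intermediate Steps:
$P = 0$ ($P = 0 \cdot 1 = 0$)
$P 9 \cdot 1 + l = 0 \cdot 9 \cdot 1 - 130 = 0 \cdot 9 - 130 = 0 - 130 = -130$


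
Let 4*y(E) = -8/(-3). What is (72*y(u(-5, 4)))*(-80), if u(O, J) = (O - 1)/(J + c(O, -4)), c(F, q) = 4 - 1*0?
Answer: -3840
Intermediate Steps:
c(F, q) = 4 (c(F, q) = 4 + 0 = 4)
u(O, J) = (-1 + O)/(4 + J) (u(O, J) = (O - 1)/(J + 4) = (-1 + O)/(4 + J))
y(E) = ⅔ (y(E) = (-8/(-3))/4 = (-8*(-⅓))/4 = (¼)*(8/3) = ⅔)
(72*y(u(-5, 4)))*(-80) = (72*(⅔))*(-80) = 48*(-80) = -3840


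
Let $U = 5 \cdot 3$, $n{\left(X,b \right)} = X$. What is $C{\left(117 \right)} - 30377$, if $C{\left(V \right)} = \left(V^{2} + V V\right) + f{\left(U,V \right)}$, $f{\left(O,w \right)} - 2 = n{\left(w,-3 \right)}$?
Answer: $-2880$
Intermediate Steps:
$U = 15$
$f{\left(O,w \right)} = 2 + w$
$C{\left(V \right)} = 2 + V + 2 V^{2}$ ($C{\left(V \right)} = \left(V^{2} + V V\right) + \left(2 + V\right) = \left(V^{2} + V^{2}\right) + \left(2 + V\right) = 2 V^{2} + \left(2 + V\right) = 2 + V + 2 V^{2}$)
$C{\left(117 \right)} - 30377 = \left(2 + 117 + 2 \cdot 117^{2}\right) - 30377 = \left(2 + 117 + 2 \cdot 13689\right) - 30377 = \left(2 + 117 + 27378\right) - 30377 = 27497 - 30377 = -2880$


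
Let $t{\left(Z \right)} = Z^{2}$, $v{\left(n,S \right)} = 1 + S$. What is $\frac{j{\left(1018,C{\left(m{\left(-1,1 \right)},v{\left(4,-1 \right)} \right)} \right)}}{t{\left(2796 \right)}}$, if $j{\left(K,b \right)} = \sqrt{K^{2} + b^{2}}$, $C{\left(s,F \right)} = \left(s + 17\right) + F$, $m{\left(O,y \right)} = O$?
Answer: $\frac{\sqrt{259145}}{3908808} \approx 0.00013023$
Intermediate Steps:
$C{\left(s,F \right)} = 17 + F + s$ ($C{\left(s,F \right)} = \left(17 + s\right) + F = 17 + F + s$)
$\frac{j{\left(1018,C{\left(m{\left(-1,1 \right)},v{\left(4,-1 \right)} \right)} \right)}}{t{\left(2796 \right)}} = \frac{\sqrt{1018^{2} + \left(17 + \left(1 - 1\right) - 1\right)^{2}}}{2796^{2}} = \frac{\sqrt{1036324 + \left(17 + 0 - 1\right)^{2}}}{7817616} = \sqrt{1036324 + 16^{2}} \cdot \frac{1}{7817616} = \sqrt{1036324 + 256} \cdot \frac{1}{7817616} = \sqrt{1036580} \cdot \frac{1}{7817616} = 2 \sqrt{259145} \cdot \frac{1}{7817616} = \frac{\sqrt{259145}}{3908808}$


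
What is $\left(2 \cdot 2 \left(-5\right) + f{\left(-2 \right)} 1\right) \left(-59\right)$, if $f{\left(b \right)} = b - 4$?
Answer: $1534$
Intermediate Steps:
$f{\left(b \right)} = -4 + b$ ($f{\left(b \right)} = b - 4 = -4 + b$)
$\left(2 \cdot 2 \left(-5\right) + f{\left(-2 \right)} 1\right) \left(-59\right) = \left(2 \cdot 2 \left(-5\right) + \left(-4 - 2\right) 1\right) \left(-59\right) = \left(4 \left(-5\right) - 6\right) \left(-59\right) = \left(-20 - 6\right) \left(-59\right) = \left(-26\right) \left(-59\right) = 1534$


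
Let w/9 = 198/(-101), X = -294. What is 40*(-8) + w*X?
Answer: 491588/101 ≈ 4867.2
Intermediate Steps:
w = -1782/101 (w = 9*(198/(-101)) = 9*(198*(-1/101)) = 9*(-198/101) = -1782/101 ≈ -17.644)
40*(-8) + w*X = 40*(-8) - 1782/101*(-294) = -320 + 523908/101 = 491588/101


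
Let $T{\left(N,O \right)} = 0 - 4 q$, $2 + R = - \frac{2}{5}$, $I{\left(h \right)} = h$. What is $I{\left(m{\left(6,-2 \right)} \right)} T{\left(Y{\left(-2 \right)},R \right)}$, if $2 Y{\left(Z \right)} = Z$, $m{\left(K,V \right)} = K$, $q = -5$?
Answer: $120$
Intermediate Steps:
$R = - \frac{12}{5}$ ($R = -2 - \frac{2}{5} = - \frac{12}{5} \approx -2.4$)
$Y{\left(Z \right)} = \frac{Z}{2}$
$T{\left(N,O \right)} = 20$ ($T{\left(N,O \right)} = 0 - -20 = 0 + 20 = 20$)
$I{\left(m{\left(6,-2 \right)} \right)} T{\left(Y{\left(-2 \right)},R \right)} = 6 \cdot 20 = 120$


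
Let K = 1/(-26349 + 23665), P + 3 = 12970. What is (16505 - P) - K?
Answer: 9495993/2684 ≈ 3538.0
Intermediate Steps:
P = 12967 (P = -3 + 12970 = 12967)
K = -1/2684 (K = 1/(-2684) = -1/2684 ≈ -0.00037258)
(16505 - P) - K = (16505 - 1*12967) - 1*(-1/2684) = (16505 - 12967) + 1/2684 = 3538 + 1/2684 = 9495993/2684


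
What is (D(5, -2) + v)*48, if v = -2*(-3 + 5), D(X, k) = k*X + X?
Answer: -432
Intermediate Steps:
D(X, k) = X + X*k (D(X, k) = X*k + X = X + X*k)
v = -4 (v = -2*2 = -4)
(D(5, -2) + v)*48 = (5*(1 - 2) - 4)*48 = (5*(-1) - 4)*48 = (-5 - 4)*48 = -9*48 = -432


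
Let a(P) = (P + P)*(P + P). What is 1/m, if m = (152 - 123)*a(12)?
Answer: 1/16704 ≈ 5.9866e-5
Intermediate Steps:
a(P) = 4*P² (a(P) = (2*P)*(2*P) = 4*P²)
m = 16704 (m = (152 - 123)*(4*12²) = 29*(4*144) = 29*576 = 16704)
1/m = 1/16704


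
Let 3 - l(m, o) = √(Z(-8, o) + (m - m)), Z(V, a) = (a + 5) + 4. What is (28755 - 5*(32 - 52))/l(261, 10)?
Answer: -17313/2 - 5771*√19/2 ≈ -21234.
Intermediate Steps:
Z(V, a) = 9 + a (Z(V, a) = (5 + a) + 4 = 9 + a)
l(m, o) = 3 - √(9 + o) (l(m, o) = 3 - √((9 + o) + (m - m)) = 3 - √((9 + o) + 0) = 3 - √(9 + o))
(28755 - 5*(32 - 52))/l(261, 10) = (28755 - 5*(32 - 52))/(3 - √(9 + 10)) = (28755 - 5*(-20))/(3 - √19) = (28755 - 1*(-100))/(3 - √19) = (28755 + 100)/(3 - √19) = 28855/(3 - √19)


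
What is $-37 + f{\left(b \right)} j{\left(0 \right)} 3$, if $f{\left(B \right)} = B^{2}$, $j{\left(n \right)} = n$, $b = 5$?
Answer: $-37$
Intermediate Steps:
$-37 + f{\left(b \right)} j{\left(0 \right)} 3 = -37 + 5^{2} \cdot 0 \cdot 3 = -37 + 25 \cdot 0 = -37 + 0 = -37$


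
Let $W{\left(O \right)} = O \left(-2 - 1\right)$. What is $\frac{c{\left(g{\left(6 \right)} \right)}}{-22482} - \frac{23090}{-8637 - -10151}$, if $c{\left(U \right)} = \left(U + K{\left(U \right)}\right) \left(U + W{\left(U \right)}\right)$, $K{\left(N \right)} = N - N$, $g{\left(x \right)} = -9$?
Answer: $- \frac{14412892}{945493} \approx -15.244$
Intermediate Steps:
$W{\left(O \right)} = - 3 O$ ($W{\left(O \right)} = O \left(-3\right) = - 3 O$)
$K{\left(N \right)} = 0$
$c{\left(U \right)} = - 2 U^{2}$ ($c{\left(U \right)} = \left(U + 0\right) \left(U - 3 U\right) = U \left(- 2 U\right) = - 2 U^{2}$)
$\frac{c{\left(g{\left(6 \right)} \right)}}{-22482} - \frac{23090}{-8637 - -10151} = \frac{\left(-2\right) \left(-9\right)^{2}}{-22482} - \frac{23090}{-8637 - -10151} = \left(-2\right) 81 \left(- \frac{1}{22482}\right) - \frac{23090}{-8637 + 10151} = \left(-162\right) \left(- \frac{1}{22482}\right) - \frac{23090}{1514} = \frac{9}{1249} - \frac{11545}{757} = - \frac{14412892}{945493}$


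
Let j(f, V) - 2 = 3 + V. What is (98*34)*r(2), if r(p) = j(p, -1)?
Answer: 13328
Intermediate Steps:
j(f, V) = 5 + V (j(f, V) = 2 + (3 + V) = 5 + V)
r(p) = 4 (r(p) = 5 - 1 = 4)
(98*34)*r(2) = (98*34)*4 = 3332*4 = 13328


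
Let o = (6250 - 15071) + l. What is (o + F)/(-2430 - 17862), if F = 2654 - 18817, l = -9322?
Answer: 17153/10146 ≈ 1.6906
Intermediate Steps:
o = -18143 (o = (6250 - 15071) - 9322 = -8821 - 9322 = -18143)
F = -16163
(o + F)/(-2430 - 17862) = (-18143 - 16163)/(-2430 - 17862) = -34306/(-20292) = -34306*(-1/20292) = 17153/10146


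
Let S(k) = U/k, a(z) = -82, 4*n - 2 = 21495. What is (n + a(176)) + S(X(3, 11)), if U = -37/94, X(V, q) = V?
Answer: 2984755/564 ≈ 5292.1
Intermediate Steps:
n = 21497/4 (n = 1/2 + (1/4)*21495 = 1/2 + 21495/4 = 21497/4 ≈ 5374.3)
U = -37/94 (U = -37*1/94 = -37/94 ≈ -0.39362)
S(k) = -37/(94*k)
(n + a(176)) + S(X(3, 11)) = (21497/4 - 82) - 37/94/3 = 21169/4 - 37/94*1/3 = 21169/4 - 37/282 = 2984755/564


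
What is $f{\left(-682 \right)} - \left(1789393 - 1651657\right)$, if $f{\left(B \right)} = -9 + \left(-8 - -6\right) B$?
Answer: $-136381$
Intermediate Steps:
$f{\left(B \right)} = -9 - 2 B$ ($f{\left(B \right)} = -9 + \left(-8 + 6\right) B = -9 - 2 B$)
$f{\left(-682 \right)} - \left(1789393 - 1651657\right) = \left(-9 - -1364\right) - \left(1789393 - 1651657\right) = \left(-9 + 1364\right) - 137736 = 1355 - 137736 = -136381$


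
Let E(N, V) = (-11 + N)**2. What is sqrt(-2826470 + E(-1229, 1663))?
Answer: I*sqrt(1288870) ≈ 1135.3*I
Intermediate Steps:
sqrt(-2826470 + E(-1229, 1663)) = sqrt(-2826470 + (-11 - 1229)**2) = sqrt(-2826470 + (-1240)**2) = sqrt(-2826470 + 1537600) = sqrt(-1288870) = I*sqrt(1288870)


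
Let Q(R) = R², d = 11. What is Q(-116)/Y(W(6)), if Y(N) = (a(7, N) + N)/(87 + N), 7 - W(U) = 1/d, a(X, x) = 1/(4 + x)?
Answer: 1668005760/9241 ≈ 1.8050e+5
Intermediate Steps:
W(U) = 76/11 (W(U) = 7 - 1/11 = 76/11)
Y(N) = (N + 1/(4 + N))/(87 + N) (Y(N) = (1/(4 + N) + N)/(87 + N) = (N + 1/(4 + N))/(87 + N))
Q(-116)/Y(W(6)) = (-116)²/(((1 + 76*(4 + 76/11)/11)/((4 + 76/11)*(87 + 76/11)))) = 13456/(((1 + (76/11)*(120/11))/((120/11)*(1033/11)))) = 13456/(((11/120)*(11/1033)*(1 + 9120/121))) = 13456/(((11/120)*(11/1033)*(9241/121))) = 13456/(9241/123960) = 13456*(123960/9241) = 1668005760/9241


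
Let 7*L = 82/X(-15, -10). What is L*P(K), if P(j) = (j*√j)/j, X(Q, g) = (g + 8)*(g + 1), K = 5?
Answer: 41*√5/63 ≈ 1.4552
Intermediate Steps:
X(Q, g) = (1 + g)*(8 + g) (X(Q, g) = (8 + g)*(1 + g) = (1 + g)*(8 + g))
L = 41/63 (L = (82/(8 + (-10)² + 9*(-10)))/7 = (82/(8 + 100 - 90))/7 = (82/18)/7 = (82*(1/18))/7 = (⅐)*(41/9) = 41/63 ≈ 0.65079)
P(j) = √j (P(j) = j^(3/2)/j = √j)
L*P(K) = 41*√5/63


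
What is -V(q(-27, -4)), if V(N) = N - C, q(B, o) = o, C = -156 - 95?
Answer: -247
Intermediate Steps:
C = -251
V(N) = 251 + N (V(N) = N - 1*(-251) = N + 251 = 251 + N)
-V(q(-27, -4)) = -(251 - 4) = -1*247 = -247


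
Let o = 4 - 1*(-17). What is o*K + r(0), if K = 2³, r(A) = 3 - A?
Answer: 171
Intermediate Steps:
o = 21 (o = 4 + 17 = 21)
K = 8
o*K + r(0) = 21*8 + (3 - 1*0) = 168 + (3 + 0) = 168 + 3 = 171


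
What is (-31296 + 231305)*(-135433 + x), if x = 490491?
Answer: 71014795522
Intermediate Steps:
(-31296 + 231305)*(-135433 + x) = (-31296 + 231305)*(-135433 + 490491) = 200009*355058 = 71014795522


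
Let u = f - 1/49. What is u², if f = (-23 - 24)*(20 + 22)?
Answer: 9356112529/2401 ≈ 3.8968e+6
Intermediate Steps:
f = -1974 (f = -47*42 = -1974)
u = -96727/49 (u = -1974 - 1/49 = -96727/49 ≈ -1974.0)
u² = (-96727/49)² = 9356112529/2401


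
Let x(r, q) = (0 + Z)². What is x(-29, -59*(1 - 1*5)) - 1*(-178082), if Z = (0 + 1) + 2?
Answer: 178091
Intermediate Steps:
Z = 3 (Z = 1 + 2 = 3)
x(r, q) = 9 (x(r, q) = (0 + 3)² = 3² = 9)
x(-29, -59*(1 - 1*5)) - 1*(-178082) = 9 - 1*(-178082) = 9 + 178082 = 178091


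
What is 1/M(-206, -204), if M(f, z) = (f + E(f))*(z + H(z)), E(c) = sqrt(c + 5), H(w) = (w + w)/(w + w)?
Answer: 206/8655311 + I*sqrt(201)/8655311 ≈ 2.38e-5 + 1.638e-6*I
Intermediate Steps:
H(w) = 1 (H(w) = (2*w)/((2*w)) = (2*w)*(1/(2*w)) = 1)
E(c) = sqrt(5 + c)
M(f, z) = (1 + z)*(f + sqrt(5 + f)) (M(f, z) = (f + sqrt(5 + f))*(z + 1) = (f + sqrt(5 + f))*(1 + z) = (1 + z)*(f + sqrt(5 + f)))
1/M(-206, -204) = 1/(-206 + sqrt(5 - 206) - 206*(-204) - 204*sqrt(5 - 206)) = 1/(-206 + sqrt(-201) + 42024 - 204*I*sqrt(201)) = 1/(-206 + I*sqrt(201) + 42024 - 204*I*sqrt(201)) = 1/(41818 - 203*I*sqrt(201))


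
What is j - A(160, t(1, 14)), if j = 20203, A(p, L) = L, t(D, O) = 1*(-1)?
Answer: 20204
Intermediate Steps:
t(D, O) = -1
j - A(160, t(1, 14)) = 20203 - 1*(-1) = 20203 + 1 = 20204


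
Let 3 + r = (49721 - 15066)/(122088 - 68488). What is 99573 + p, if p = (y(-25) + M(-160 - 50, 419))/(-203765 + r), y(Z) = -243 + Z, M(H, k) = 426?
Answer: 217505868371857/2184386029 ≈ 99573.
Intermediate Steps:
r = -25229/10720 (r = -3 + (49721 - 15066)/(122088 - 68488) = -3 + 34655/53600 = -3 + 34655*(1/53600) = -3 + 6931/10720 = -25229/10720 ≈ -2.3535)
p = -1693760/2184386029 (p = ((-243 - 25) + 426)/(-203765 - 25229/10720) = (-268 + 426)/(-2184386029/10720) = 158*(-10720/2184386029) = -1693760/2184386029 ≈ -0.00077539)
99573 + p = 99573 - 1693760/2184386029 = 217505868371857/2184386029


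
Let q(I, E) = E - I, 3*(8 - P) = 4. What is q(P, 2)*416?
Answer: -5824/3 ≈ -1941.3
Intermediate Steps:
P = 20/3 (P = 8 - ⅓*4 = 8 - 4/3 = 20/3 ≈ 6.6667)
q(P, 2)*416 = (2 - 1*20/3)*416 = (2 - 20/3)*416 = -14/3*416 = -5824/3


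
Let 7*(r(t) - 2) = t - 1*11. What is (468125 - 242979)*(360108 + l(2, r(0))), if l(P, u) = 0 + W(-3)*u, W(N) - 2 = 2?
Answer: 567540832128/7 ≈ 8.1077e+10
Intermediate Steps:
r(t) = 3/7 + t/7 (r(t) = 2 + (t - 1*11)/7 = 2 + (t - 11)/7 = 2 + (-11 + t)/7 = 2 + (-11/7 + t/7) = 3/7 + t/7)
W(N) = 4 (W(N) = 2 + 2 = 4)
l(P, u) = 4*u (l(P, u) = 0 + 4*u = 4*u)
(468125 - 242979)*(360108 + l(2, r(0))) = (468125 - 242979)*(360108 + 4*(3/7 + (⅐)*0)) = 225146*(360108 + 4*(3/7 + 0)) = 225146*(360108 + 4*(3/7)) = 225146*(360108 + 12/7) = 225146*(2520768/7) = 567540832128/7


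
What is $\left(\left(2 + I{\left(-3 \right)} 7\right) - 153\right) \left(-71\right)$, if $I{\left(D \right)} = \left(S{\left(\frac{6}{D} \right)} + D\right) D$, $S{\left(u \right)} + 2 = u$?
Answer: $284$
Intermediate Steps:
$S{\left(u \right)} = -2 + u$
$I{\left(D \right)} = D \left(-2 + D + \frac{6}{D}\right)$ ($I{\left(D \right)} = \left(\left(-2 + \frac{6}{D}\right) + D\right) D = \left(-2 + D + \frac{6}{D}\right) D = D \left(-2 + D + \frac{6}{D}\right)$)
$\left(\left(2 + I{\left(-3 \right)} 7\right) - 153\right) \left(-71\right) = \left(\left(2 + \left(6 - 3 \left(-2 - 3\right)\right) 7\right) - 153\right) \left(-71\right) = \left(\left(2 + \left(6 - -15\right) 7\right) - 153\right) \left(-71\right) = \left(\left(2 + \left(6 + 15\right) 7\right) - 153\right) \left(-71\right) = \left(\left(2 + 21 \cdot 7\right) - 153\right) \left(-71\right) = \left(\left(2 + 147\right) - 153\right) \left(-71\right) = \left(149 - 153\right) \left(-71\right) = \left(-4\right) \left(-71\right) = 284$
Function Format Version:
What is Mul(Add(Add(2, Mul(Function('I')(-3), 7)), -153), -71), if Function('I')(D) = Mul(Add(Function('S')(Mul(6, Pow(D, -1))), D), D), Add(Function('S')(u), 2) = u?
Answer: 284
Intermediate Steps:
Function('S')(u) = Add(-2, u)
Function('I')(D) = Mul(D, Add(-2, D, Mul(6, Pow(D, -1)))) (Function('I')(D) = Mul(Add(Add(-2, Mul(6, Pow(D, -1))), D), D) = Mul(Add(-2, D, Mul(6, Pow(D, -1))), D) = Mul(D, Add(-2, D, Mul(6, Pow(D, -1)))))
Mul(Add(Add(2, Mul(Function('I')(-3), 7)), -153), -71) = Mul(Add(Add(2, Mul(Add(6, Mul(-3, Add(-2, -3))), 7)), -153), -71) = Mul(Add(Add(2, Mul(Add(6, Mul(-3, -5)), 7)), -153), -71) = Mul(Add(Add(2, Mul(Add(6, 15), 7)), -153), -71) = Mul(Add(Add(2, Mul(21, 7)), -153), -71) = Mul(Add(Add(2, 147), -153), -71) = Mul(Add(149, -153), -71) = Mul(-4, -71) = 284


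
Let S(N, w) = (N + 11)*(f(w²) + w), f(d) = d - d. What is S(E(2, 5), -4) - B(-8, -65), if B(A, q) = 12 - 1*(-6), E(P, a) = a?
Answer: -82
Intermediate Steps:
f(d) = 0
B(A, q) = 18 (B(A, q) = 12 + 6 = 18)
S(N, w) = w*(11 + N) (S(N, w) = (N + 11)*(0 + w) = (11 + N)*w = w*(11 + N))
S(E(2, 5), -4) - B(-8, -65) = -4*(11 + 5) - 1*18 = -4*16 - 18 = -64 - 18 = -82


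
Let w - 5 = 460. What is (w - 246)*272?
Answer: 59568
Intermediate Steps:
w = 465 (w = 5 + 460 = 465)
(w - 246)*272 = (465 - 246)*272 = 219*272 = 59568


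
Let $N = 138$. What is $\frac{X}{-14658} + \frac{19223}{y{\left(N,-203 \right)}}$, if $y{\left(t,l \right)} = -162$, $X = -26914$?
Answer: $- \frac{46235111}{395766} \approx -116.82$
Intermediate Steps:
$\frac{X}{-14658} + \frac{19223}{y{\left(N,-203 \right)}} = - \frac{26914}{-14658} + \frac{19223}{-162} = \left(-26914\right) \left(- \frac{1}{14658}\right) + 19223 \left(- \frac{1}{162}\right) = \frac{13457}{7329} - \frac{19223}{162} = - \frac{46235111}{395766}$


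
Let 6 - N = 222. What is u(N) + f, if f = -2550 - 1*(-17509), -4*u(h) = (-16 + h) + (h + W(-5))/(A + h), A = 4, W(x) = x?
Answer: 12734195/848 ≈ 15017.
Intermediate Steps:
N = -216 (N = 6 - 1*222 = 6 - 222 = -216)
u(h) = 4 - h/4 - (-5 + h)/(4*(4 + h)) (u(h) = -((-16 + h) + (h - 5)/(4 + h))/4 = -((-16 + h) + (-5 + h)/(4 + h))/4 = -(-16 + h + (-5 + h)/(4 + h))/4 = 4 - h/4 - (-5 + h)/(4*(4 + h)))
f = 14959 (f = -2550 + 17509 = 14959)
u(N) + f = (69 - 1*(-216)**2 + 11*(-216))/(4*(4 - 216)) + 14959 = (1/4)*(69 - 1*46656 - 2376)/(-212) + 14959 = (1/4)*(-1/212)*(69 - 46656 - 2376) + 14959 = (1/4)*(-1/212)*(-48963) + 14959 = 48963/848 + 14959 = 12734195/848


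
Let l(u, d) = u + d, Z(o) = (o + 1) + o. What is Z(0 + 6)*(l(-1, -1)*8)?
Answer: -208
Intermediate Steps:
Z(o) = 1 + 2*o (Z(o) = (1 + o) + o = 1 + 2*o)
l(u, d) = d + u
Z(0 + 6)*(l(-1, -1)*8) = (1 + 2*(0 + 6))*((-1 - 1)*8) = (1 + 2*6)*(-2*8) = (1 + 12)*(-16) = 13*(-16) = -208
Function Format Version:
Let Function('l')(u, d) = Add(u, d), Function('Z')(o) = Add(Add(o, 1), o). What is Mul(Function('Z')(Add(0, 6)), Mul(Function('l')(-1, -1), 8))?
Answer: -208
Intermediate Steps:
Function('Z')(o) = Add(1, Mul(2, o)) (Function('Z')(o) = Add(Add(1, o), o) = Add(1, Mul(2, o)))
Function('l')(u, d) = Add(d, u)
Mul(Function('Z')(Add(0, 6)), Mul(Function('l')(-1, -1), 8)) = Mul(Add(1, Mul(2, Add(0, 6))), Mul(Add(-1, -1), 8)) = Mul(Add(1, Mul(2, 6)), Mul(-2, 8)) = Mul(Add(1, 12), -16) = Mul(13, -16) = -208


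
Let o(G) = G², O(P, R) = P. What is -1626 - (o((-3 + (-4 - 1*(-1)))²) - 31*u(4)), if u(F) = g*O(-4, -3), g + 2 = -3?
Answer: -2302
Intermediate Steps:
g = -5 (g = -2 - 3 = -5)
u(F) = 20 (u(F) = -5*(-4) = 20)
-1626 - (o((-3 + (-4 - 1*(-1)))²) - 31*u(4)) = -1626 - (((-3 + (-4 - 1*(-1)))²)² - 31*20) = -1626 - (((-3 + (-4 + 1))²)² - 620) = -1626 - (((-3 - 3)²)² - 620) = -1626 - (((-6)²)² - 620) = -1626 - (36² - 620) = -1626 - (1296 - 620) = -1626 - 1*676 = -1626 - 676 = -2302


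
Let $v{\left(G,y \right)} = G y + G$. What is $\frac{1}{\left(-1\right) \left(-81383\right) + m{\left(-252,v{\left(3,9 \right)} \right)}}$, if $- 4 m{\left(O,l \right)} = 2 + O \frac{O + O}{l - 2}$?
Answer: $\frac{2}{160497} \approx 1.2461 \cdot 10^{-5}$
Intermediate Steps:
$v{\left(G,y \right)} = G + G y$
$m{\left(O,l \right)} = - \frac{1}{2} - \frac{O^{2}}{2 \left(-2 + l\right)}$ ($m{\left(O,l \right)} = - \frac{2 + O \frac{O + O}{l - 2}}{4} = - \frac{2 + O \frac{2 O}{-2 + l}}{4} = - \frac{2 + \frac{2 O^{2}}{-2 + l}}{4} = - \frac{1}{2} - \frac{O^{2}}{2 \left(-2 + l\right)}$)
$\frac{1}{\left(-1\right) \left(-81383\right) + m{\left(-252,v{\left(3,9 \right)} \right)}} = \frac{1}{\left(-1\right) \left(-81383\right) + \frac{2 - 3 \left(1 + 9\right) - \left(-252\right)^{2}}{2 \left(-2 + 3 \left(1 + 9\right)\right)}} = \frac{1}{81383 + \frac{2 - 3 \cdot 10 - 63504}{2 \left(-2 + 3 \cdot 10\right)}} = \frac{1}{81383 + \frac{2 - 30 - 63504}{2 \left(-2 + 30\right)}} = \frac{1}{81383 + \frac{2 - 30 - 63504}{2 \cdot 28}} = \frac{1}{81383 + \frac{1}{2} \cdot \frac{1}{28} \left(-63532\right)} = \frac{1}{81383 - \frac{2269}{2}} = \frac{1}{\frac{160497}{2}} = \frac{2}{160497}$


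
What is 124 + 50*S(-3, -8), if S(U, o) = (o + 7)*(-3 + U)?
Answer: 424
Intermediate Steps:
S(U, o) = (-3 + U)*(7 + o) (S(U, o) = (7 + o)*(-3 + U) = (-3 + U)*(7 + o))
124 + 50*S(-3, -8) = 124 + 50*(-21 - 3*(-8) + 7*(-3) - 3*(-8)) = 124 + 50*(-21 + 24 - 21 + 24) = 124 + 50*6 = 124 + 300 = 424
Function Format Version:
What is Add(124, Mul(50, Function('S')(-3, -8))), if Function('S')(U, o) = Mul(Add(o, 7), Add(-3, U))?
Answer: 424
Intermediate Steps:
Function('S')(U, o) = Mul(Add(-3, U), Add(7, o)) (Function('S')(U, o) = Mul(Add(7, o), Add(-3, U)) = Mul(Add(-3, U), Add(7, o)))
Add(124, Mul(50, Function('S')(-3, -8))) = Add(124, Mul(50, Add(-21, Mul(-3, -8), Mul(7, -3), Mul(-3, -8)))) = Add(124, Mul(50, Add(-21, 24, -21, 24))) = Add(124, Mul(50, 6)) = Add(124, 300) = 424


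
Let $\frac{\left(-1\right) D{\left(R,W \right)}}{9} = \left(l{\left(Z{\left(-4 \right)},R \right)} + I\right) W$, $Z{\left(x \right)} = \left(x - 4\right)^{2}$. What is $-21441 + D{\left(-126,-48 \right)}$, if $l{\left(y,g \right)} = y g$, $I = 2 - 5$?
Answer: $-3506385$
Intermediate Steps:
$Z{\left(x \right)} = \left(-4 + x\right)^{2}$
$I = -3$
$l{\left(y,g \right)} = g y$
$D{\left(R,W \right)} = - 9 W \left(-3 + 64 R\right)$ ($D{\left(R,W \right)} = - 9 \left(R \left(-4 - 4\right)^{2} - 3\right) W = - 9 \left(R \left(-8\right)^{2} - 3\right) W = - 9 \left(R 64 - 3\right) W = - 9 \left(64 R - 3\right) W = - 9 \left(-3 + 64 R\right) W = - 9 W \left(-3 + 64 R\right)$)
$-21441 + D{\left(-126,-48 \right)} = -21441 + 9 \left(-48\right) \left(3 - -8064\right) = -21441 + 9 \left(-48\right) \left(3 + 8064\right) = -21441 + 9 \left(-48\right) 8067 = -21441 - 3484944 = -3506385$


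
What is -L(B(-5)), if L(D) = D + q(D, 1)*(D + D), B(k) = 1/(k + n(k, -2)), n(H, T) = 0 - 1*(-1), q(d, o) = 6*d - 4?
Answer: -5/2 ≈ -2.5000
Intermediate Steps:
q(d, o) = -4 + 6*d
n(H, T) = 1 (n(H, T) = 0 + 1 = 1)
B(k) = 1/(1 + k) (B(k) = 1/(k + 1) = 1/(1 + k))
L(D) = D + 2*D*(-4 + 6*D) (L(D) = D + (-4 + 6*D)*(D + D) = D + (-4 + 6*D)*(2*D) = D + 2*D*(-4 + 6*D))
-L(B(-5)) = -(-7 + 12/(1 - 5))/(1 - 5) = -(-7 + 12/(-4))/(-4) = -(-1)*(-7 + 12*(-¼))/4 = -(-1)*(-7 - 3)/4 = -(-1)*(-10)/4 = -1*5/2 = -5/2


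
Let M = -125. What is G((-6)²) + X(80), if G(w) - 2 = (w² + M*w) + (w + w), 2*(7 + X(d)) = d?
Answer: -3097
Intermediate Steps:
X(d) = -7 + d/2
G(w) = 2 + w² - 123*w (G(w) = 2 + ((w² - 125*w) + (w + w)) = 2 + ((w² - 125*w) + 2*w) = 2 + (w² - 123*w) = 2 + w² - 123*w)
G((-6)²) + X(80) = (2 + ((-6)²)² - 123*(-6)²) + (-7 + (½)*80) = (2 + 36² - 123*36) + (-7 + 40) = (2 + 1296 - 4428) + 33 = -3130 + 33 = -3097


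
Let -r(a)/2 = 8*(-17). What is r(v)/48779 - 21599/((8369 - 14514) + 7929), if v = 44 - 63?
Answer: -1053092373/87021736 ≈ -12.101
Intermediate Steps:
v = -19
r(a) = 272 (r(a) = -16*(-17) = -2*(-136) = 272)
r(v)/48779 - 21599/((8369 - 14514) + 7929) = 272/48779 - 21599/((8369 - 14514) + 7929) = 272*(1/48779) - 21599/(-6145 + 7929) = 272/48779 - 21599/1784 = -1053092373/87021736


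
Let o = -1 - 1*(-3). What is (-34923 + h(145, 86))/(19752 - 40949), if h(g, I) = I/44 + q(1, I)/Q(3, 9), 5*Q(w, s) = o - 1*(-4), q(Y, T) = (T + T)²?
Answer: 677669/1399002 ≈ 0.48439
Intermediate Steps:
o = 2 (o = -1 + 3 = 2)
q(Y, T) = 4*T² (q(Y, T) = (2*T)² = 4*T²)
Q(w, s) = 6/5 (Q(w, s) = (2 - 1*(-4))/5 = (2 + 4)/5 = (⅕)*6 = 6/5)
h(g, I) = I/44 + 10*I²/3 (h(g, I) = I/44 + (4*I²)/(6/5) = I*(1/44) + (4*I²)*(⅚) = I/44 + 10*I²/3)
(-34923 + h(145, 86))/(19752 - 40949) = (-34923 + (1/132)*86*(3 + 440*86))/(19752 - 40949) = (-34923 + (1/132)*86*(3 + 37840))/(-21197) = (-34923 + (1/132)*86*37843)*(-1/21197) = (-34923 + 1627249/66)*(-1/21197) = -677669/66*(-1/21197) = 677669/1399002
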